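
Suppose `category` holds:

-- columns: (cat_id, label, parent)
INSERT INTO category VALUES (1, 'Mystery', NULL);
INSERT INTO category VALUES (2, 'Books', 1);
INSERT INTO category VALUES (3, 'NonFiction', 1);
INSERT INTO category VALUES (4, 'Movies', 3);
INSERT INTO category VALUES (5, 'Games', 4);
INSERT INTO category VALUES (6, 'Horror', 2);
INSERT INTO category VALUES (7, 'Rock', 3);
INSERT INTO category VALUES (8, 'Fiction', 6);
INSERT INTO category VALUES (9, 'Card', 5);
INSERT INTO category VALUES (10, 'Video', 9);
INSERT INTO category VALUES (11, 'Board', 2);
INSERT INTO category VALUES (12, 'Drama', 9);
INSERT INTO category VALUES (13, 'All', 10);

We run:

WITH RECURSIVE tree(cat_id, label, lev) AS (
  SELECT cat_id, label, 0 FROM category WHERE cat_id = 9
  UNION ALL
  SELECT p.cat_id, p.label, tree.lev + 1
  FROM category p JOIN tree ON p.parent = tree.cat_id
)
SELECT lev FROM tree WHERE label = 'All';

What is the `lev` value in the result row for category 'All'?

2

Base: cat_id=9 (Card) at lev 0.
Iteration 1: rows with parent in {9} -> Video (id 10, lev 1), Drama (id 12, lev 1).
Iteration 2: rows with parent in {10,12} -> All (id 13, lev 2).
Iteration 3: no rows with parent in {13}; recursion stops.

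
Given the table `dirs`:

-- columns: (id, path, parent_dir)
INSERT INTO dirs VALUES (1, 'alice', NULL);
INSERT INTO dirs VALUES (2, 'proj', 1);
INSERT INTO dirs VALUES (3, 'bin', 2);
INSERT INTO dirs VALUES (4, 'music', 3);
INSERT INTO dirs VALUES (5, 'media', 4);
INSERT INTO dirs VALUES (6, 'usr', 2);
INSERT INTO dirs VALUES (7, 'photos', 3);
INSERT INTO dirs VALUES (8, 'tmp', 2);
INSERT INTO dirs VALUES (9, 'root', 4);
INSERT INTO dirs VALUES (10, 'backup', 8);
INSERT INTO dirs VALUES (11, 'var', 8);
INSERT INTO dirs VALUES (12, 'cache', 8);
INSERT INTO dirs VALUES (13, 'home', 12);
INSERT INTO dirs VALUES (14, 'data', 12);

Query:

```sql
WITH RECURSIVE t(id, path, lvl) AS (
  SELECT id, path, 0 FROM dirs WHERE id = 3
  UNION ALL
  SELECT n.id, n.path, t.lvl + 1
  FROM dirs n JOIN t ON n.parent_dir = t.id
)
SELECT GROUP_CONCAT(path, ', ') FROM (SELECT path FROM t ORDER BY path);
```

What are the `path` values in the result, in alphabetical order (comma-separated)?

bin, media, music, photos, root

Base: id=3 (bin) at lvl 0.
Iteration 1: rows with parent_dir in {3} -> music (id 4, lvl 1), photos (id 7, lvl 1).
Iteration 2: rows with parent_dir in {4,7} -> media (id 5, lvl 2), root (id 9, lvl 2).
Iteration 3: no rows with parent_dir in {5,9}; recursion stops.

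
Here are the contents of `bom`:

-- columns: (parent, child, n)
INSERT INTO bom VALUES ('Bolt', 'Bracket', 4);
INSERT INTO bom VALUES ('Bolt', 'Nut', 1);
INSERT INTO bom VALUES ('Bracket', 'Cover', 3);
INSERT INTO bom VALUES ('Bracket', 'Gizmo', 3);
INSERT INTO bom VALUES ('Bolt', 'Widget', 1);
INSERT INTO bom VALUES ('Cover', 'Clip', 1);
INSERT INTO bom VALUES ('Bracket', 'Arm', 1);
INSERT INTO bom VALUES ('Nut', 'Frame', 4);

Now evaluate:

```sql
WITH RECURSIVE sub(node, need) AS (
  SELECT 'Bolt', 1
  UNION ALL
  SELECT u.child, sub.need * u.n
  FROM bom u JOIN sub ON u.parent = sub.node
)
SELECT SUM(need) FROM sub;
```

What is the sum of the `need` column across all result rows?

51

Base: (Bolt, need=1).
Iteration 1: components of {Bolt} -> Bracket = 1*4 = 4, Nut = 1*1 = 1, Widget = 1*1 = 1.
Iteration 2: components of {Bracket,Nut,Widget} -> Arm = 4*1 = 4, Cover = 4*3 = 12, Frame = 1*4 = 4, Gizmo = 4*3 = 12.
Iteration 3: components of {Arm,Cover,Frame,Gizmo} -> Clip = 12*1 = 12.
Iteration 4: no further components; recursion stops.
SUM(need) = 1 + 4 + 1 + 1 + 12 + 12 + 4 + 4 + 12 = 51.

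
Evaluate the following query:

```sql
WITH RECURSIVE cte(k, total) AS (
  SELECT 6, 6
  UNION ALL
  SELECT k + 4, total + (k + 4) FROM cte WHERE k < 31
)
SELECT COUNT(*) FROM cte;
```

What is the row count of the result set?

8

Base: k=6, total=6.
Iteration 1: 6 < 31 holds -> k = 6 + 4 = 10, total = 6 + 10 = 16.
Iteration 2: 10 < 31 holds -> k = 10 + 4 = 14, total = 16 + 14 = 30.
Iteration 3: 14 < 31 holds -> k = 14 + 4 = 18, total = 30 + 18 = 48.
Iteration 4: 18 < 31 holds -> k = 18 + 4 = 22, total = 48 + 22 = 70.
Iteration 5: 22 < 31 holds -> k = 22 + 4 = 26, total = 70 + 26 = 96.
Iteration 6: 26 < 31 holds -> k = 26 + 4 = 30, total = 96 + 30 = 126.
Iteration 7: 30 < 31 holds -> k = 30 + 4 = 34, total = 126 + 34 = 160.
Iteration 8: 34 < 31 fails; recursion stops.
Total rows emitted: 8.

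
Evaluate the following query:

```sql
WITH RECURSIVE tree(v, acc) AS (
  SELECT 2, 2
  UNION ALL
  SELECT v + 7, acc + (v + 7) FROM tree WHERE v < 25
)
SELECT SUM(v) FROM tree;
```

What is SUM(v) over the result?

Base: v=2, acc=2.
Iteration 1: 2 < 25 holds -> v = 2 + 7 = 9, acc = 2 + 9 = 11.
Iteration 2: 9 < 25 holds -> v = 9 + 7 = 16, acc = 11 + 16 = 27.
Iteration 3: 16 < 25 holds -> v = 16 + 7 = 23, acc = 27 + 23 = 50.
Iteration 4: 23 < 25 holds -> v = 23 + 7 = 30, acc = 50 + 30 = 80.
Iteration 5: 30 < 25 fails; recursion stops.
SUM(v) = 2 + 9 + 16 + 23 + 30 = 80.

80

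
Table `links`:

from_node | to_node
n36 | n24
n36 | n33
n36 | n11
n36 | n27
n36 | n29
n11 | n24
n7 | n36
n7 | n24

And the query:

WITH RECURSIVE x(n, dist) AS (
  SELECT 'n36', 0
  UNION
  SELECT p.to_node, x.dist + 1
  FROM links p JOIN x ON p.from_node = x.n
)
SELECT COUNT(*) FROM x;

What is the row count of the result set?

7

Base: (n36, dist=0).
Iteration 1: edges from {n36} -> (n11, dist=1), (n24, dist=1), (n27, dist=1), (n29, dist=1), (n33, dist=1).
Iteration 2: edges from {n11,n24,n27,n29,n33} -> (n24, dist=2).
Iteration 3: no outgoing edges from {n24}; recursion stops.
Total rows emitted: 7.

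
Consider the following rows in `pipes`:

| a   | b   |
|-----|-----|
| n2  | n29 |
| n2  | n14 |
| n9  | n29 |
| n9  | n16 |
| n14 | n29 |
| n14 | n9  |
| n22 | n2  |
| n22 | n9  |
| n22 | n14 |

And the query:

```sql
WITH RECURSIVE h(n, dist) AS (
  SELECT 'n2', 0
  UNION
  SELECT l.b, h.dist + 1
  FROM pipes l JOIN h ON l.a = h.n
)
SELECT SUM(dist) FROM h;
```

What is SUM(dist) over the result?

Base: (n2, dist=0).
Iteration 1: edges from {n2} -> (n14, dist=1), (n29, dist=1).
Iteration 2: edges from {n14,n29} -> (n29, dist=2), (n9, dist=2).
Iteration 3: edges from {n29,n9} -> (n16, dist=3), (n29, dist=3).
Iteration 4: no outgoing edges from {n16,n29}; recursion stops.
SUM(dist) = 0 + 1 + 1 + 2 + 2 + 3 + 3 = 12.

12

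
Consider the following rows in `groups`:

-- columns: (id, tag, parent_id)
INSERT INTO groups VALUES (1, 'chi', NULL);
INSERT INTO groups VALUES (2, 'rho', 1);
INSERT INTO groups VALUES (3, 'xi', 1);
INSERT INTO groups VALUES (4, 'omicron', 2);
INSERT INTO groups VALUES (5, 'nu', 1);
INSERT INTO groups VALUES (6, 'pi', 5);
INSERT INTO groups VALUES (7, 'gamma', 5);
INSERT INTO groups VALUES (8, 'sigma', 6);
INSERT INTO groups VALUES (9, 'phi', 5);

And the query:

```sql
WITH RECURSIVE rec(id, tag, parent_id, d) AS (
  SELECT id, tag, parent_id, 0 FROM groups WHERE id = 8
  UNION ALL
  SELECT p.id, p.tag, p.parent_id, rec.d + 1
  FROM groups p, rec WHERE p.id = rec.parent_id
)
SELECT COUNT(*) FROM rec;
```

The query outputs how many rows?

4

Base: id=8 (sigma), parent_id=6, d 0.
Iteration 1: join on id=6 -> pi (id 6, parent_id=5, d 1).
Iteration 2: join on id=5 -> nu (id 5, parent_id=1, d 2).
Iteration 3: join on id=1 -> chi (id 1, parent_id=NULL, d 3).
Iteration 4: parent_id is NULL; no match; recursion stops.
Total rows emitted: 4.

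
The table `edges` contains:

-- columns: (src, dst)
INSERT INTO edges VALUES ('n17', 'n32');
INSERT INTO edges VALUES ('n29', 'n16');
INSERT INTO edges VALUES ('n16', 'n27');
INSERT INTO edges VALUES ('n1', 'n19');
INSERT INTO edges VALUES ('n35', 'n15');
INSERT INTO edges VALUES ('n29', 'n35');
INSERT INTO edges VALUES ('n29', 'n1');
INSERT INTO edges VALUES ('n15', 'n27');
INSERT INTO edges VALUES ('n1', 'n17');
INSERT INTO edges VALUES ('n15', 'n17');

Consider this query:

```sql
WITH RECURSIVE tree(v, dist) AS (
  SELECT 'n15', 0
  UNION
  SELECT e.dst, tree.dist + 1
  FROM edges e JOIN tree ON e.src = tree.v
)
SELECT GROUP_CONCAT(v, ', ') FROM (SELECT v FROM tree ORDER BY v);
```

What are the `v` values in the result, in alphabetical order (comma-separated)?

Base: (n15, dist=0).
Iteration 1: edges from {n15} -> (n17, dist=1), (n27, dist=1).
Iteration 2: edges from {n17,n27} -> (n32, dist=2).
Iteration 3: no outgoing edges from {n32}; recursion stops.

n15, n17, n27, n32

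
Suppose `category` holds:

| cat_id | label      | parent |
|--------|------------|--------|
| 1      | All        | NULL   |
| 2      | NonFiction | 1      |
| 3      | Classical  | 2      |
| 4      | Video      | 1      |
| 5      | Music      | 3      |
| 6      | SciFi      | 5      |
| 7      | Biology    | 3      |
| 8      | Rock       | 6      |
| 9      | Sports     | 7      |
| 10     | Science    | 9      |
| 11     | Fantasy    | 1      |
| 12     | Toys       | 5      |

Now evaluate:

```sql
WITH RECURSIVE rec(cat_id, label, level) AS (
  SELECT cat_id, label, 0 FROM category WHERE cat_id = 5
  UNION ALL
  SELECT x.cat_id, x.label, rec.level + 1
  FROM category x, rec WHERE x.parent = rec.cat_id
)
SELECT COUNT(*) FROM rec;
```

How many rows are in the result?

4

Base: cat_id=5 (Music) at level 0.
Iteration 1: rows with parent in {5} -> SciFi (id 6, level 1), Toys (id 12, level 1).
Iteration 2: rows with parent in {6,12} -> Rock (id 8, level 2).
Iteration 3: no rows with parent in {8}; recursion stops.
Total rows emitted: 4.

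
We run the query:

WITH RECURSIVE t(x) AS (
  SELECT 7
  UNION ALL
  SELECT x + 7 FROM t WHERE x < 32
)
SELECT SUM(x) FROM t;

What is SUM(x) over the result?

105

Base: x=7.
Iteration 1: 7 < 32 holds -> x = 7 + 7 = 14.
Iteration 2: 14 < 32 holds -> x = 14 + 7 = 21.
Iteration 3: 21 < 32 holds -> x = 21 + 7 = 28.
Iteration 4: 28 < 32 holds -> x = 28 + 7 = 35.
Iteration 5: 35 < 32 fails; recursion stops.
SUM(x) = 7 + 14 + 21 + 28 + 35 = 105.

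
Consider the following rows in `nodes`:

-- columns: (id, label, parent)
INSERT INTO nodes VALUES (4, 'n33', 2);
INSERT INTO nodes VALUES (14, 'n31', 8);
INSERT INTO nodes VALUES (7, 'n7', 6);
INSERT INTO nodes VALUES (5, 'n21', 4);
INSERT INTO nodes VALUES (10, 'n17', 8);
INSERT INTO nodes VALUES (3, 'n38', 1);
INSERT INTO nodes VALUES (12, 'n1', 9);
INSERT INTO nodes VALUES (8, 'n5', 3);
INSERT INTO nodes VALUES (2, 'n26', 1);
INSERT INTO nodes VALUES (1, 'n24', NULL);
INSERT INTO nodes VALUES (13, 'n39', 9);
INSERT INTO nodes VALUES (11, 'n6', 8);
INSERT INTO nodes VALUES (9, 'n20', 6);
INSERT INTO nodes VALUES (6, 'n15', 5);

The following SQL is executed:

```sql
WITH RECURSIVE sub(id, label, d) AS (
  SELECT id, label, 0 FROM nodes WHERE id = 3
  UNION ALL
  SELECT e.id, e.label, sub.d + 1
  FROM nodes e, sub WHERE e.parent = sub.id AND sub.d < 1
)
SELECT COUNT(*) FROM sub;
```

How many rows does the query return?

2

Base: id=3 (n38) at d 0.
Iteration 1: rows with parent in {3} -> n5 (id 8, d 1).
Iteration 2: d < 1 fails for all current rows; recursion stops.
Total rows emitted: 2.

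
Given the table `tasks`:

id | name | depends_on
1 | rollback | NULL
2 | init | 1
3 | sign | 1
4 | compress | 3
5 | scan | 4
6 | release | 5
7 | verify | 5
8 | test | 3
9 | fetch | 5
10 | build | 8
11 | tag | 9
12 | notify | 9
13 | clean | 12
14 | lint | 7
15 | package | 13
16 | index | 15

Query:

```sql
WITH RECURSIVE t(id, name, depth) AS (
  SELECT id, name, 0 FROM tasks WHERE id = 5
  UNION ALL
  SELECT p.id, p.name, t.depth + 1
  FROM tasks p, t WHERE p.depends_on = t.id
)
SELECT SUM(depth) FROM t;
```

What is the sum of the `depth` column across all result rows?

21

Base: id=5 (scan) at depth 0.
Iteration 1: rows with depends_on in {5} -> release (id 6, depth 1), verify (id 7, depth 1), fetch (id 9, depth 1).
Iteration 2: rows with depends_on in {6,7,9} -> tag (id 11, depth 2), notify (id 12, depth 2), lint (id 14, depth 2).
Iteration 3: rows with depends_on in {11,12,14} -> clean (id 13, depth 3).
Iteration 4: rows with depends_on in {13} -> package (id 15, depth 4).
Iteration 5: rows with depends_on in {15} -> index (id 16, depth 5).
Iteration 6: no rows with depends_on in {16}; recursion stops.
SUM(depth) = 0 + 1 + 1 + 1 + 2 + 2 + 2 + 3 + 4 + 5 = 21.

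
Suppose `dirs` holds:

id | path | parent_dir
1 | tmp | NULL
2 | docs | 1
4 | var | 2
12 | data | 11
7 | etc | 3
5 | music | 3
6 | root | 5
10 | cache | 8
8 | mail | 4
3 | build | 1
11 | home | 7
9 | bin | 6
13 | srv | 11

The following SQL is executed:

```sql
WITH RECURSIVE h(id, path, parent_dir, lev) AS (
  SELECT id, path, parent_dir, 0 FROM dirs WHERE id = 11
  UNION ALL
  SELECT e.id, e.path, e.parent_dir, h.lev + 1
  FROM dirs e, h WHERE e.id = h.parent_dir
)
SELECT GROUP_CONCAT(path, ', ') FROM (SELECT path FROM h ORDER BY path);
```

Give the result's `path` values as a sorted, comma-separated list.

Base: id=11 (home), parent_dir=7, lev 0.
Iteration 1: join on id=7 -> etc (id 7, parent_dir=3, lev 1).
Iteration 2: join on id=3 -> build (id 3, parent_dir=1, lev 2).
Iteration 3: join on id=1 -> tmp (id 1, parent_dir=NULL, lev 3).
Iteration 4: parent_dir is NULL; no match; recursion stops.

build, etc, home, tmp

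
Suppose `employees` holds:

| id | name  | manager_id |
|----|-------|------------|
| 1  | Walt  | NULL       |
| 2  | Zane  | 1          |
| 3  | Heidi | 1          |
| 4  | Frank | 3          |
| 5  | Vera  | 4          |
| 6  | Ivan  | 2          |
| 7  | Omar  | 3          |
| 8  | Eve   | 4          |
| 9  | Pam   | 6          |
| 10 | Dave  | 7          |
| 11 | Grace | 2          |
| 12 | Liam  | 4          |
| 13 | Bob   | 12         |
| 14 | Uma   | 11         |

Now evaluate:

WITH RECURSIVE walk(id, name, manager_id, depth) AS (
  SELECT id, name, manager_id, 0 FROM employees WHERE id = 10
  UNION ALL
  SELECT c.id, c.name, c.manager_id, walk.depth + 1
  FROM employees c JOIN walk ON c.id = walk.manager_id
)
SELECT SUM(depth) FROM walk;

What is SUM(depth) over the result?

6

Base: id=10 (Dave), manager_id=7, depth 0.
Iteration 1: join on id=7 -> Omar (id 7, manager_id=3, depth 1).
Iteration 2: join on id=3 -> Heidi (id 3, manager_id=1, depth 2).
Iteration 3: join on id=1 -> Walt (id 1, manager_id=NULL, depth 3).
Iteration 4: manager_id is NULL; no match; recursion stops.
SUM(depth) = 0 + 1 + 2 + 3 = 6.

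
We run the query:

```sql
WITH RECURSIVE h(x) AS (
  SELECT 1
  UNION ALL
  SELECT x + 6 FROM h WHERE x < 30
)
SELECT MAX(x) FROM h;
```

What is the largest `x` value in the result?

Base: x=1.
Iteration 1: 1 < 30 holds -> x = 1 + 6 = 7.
Iteration 2: 7 < 30 holds -> x = 7 + 6 = 13.
Iteration 3: 13 < 30 holds -> x = 13 + 6 = 19.
Iteration 4: 19 < 30 holds -> x = 19 + 6 = 25.
Iteration 5: 25 < 30 holds -> x = 25 + 6 = 31.
Iteration 6: 31 < 30 fails; recursion stops.
x values: 1, 7, 13, 19, 25, 31; the maximum is 31.

31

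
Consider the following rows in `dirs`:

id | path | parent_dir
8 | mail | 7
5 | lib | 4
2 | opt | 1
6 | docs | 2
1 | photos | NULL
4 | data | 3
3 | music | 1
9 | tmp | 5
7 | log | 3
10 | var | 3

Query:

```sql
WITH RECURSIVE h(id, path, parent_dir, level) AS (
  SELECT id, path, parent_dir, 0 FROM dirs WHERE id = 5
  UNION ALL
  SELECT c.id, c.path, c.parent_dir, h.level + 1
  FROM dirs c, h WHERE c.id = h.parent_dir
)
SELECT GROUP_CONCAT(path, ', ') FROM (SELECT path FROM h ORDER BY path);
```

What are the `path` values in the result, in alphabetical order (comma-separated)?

Base: id=5 (lib), parent_dir=4, level 0.
Iteration 1: join on id=4 -> data (id 4, parent_dir=3, level 1).
Iteration 2: join on id=3 -> music (id 3, parent_dir=1, level 2).
Iteration 3: join on id=1 -> photos (id 1, parent_dir=NULL, level 3).
Iteration 4: parent_dir is NULL; no match; recursion stops.

data, lib, music, photos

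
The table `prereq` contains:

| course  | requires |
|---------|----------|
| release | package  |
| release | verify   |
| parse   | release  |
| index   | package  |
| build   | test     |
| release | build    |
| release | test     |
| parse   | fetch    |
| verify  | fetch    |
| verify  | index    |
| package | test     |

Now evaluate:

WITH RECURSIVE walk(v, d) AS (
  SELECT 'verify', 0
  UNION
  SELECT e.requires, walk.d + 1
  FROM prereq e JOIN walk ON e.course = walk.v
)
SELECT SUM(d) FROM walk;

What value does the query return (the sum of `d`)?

7

Base: (verify, d=0).
Iteration 1: edges from {verify} -> (fetch, d=1), (index, d=1).
Iteration 2: edges from {fetch,index} -> (package, d=2).
Iteration 3: edges from {package} -> (test, d=3).
Iteration 4: no outgoing edges from {test}; recursion stops.
SUM(d) = 0 + 1 + 1 + 2 + 3 = 7.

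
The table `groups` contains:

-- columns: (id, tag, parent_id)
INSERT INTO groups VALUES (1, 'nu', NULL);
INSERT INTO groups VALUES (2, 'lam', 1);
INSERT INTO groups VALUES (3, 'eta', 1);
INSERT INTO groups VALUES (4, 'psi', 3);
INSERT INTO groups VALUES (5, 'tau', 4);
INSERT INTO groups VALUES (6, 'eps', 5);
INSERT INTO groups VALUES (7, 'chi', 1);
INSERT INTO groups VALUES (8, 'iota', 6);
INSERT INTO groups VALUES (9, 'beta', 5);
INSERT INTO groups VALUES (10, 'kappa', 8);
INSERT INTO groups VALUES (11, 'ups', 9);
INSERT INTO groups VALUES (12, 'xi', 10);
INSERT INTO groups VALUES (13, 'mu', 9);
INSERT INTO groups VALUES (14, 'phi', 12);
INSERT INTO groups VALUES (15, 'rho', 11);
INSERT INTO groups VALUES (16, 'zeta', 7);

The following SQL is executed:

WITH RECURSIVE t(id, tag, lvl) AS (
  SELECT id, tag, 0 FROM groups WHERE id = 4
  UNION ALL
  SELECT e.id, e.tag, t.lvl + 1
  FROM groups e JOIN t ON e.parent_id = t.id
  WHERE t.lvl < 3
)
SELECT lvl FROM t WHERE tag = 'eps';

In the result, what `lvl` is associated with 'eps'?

Base: id=4 (psi) at lvl 0.
Iteration 1: rows with parent_id in {4} -> tau (id 5, lvl 1).
Iteration 2: rows with parent_id in {5} -> eps (id 6, lvl 2), beta (id 9, lvl 2).
Iteration 3: rows with parent_id in {6,9} -> iota (id 8, lvl 3), ups (id 11, lvl 3), mu (id 13, lvl 3).
Iteration 4: lvl < 3 fails for all current rows; recursion stops.

2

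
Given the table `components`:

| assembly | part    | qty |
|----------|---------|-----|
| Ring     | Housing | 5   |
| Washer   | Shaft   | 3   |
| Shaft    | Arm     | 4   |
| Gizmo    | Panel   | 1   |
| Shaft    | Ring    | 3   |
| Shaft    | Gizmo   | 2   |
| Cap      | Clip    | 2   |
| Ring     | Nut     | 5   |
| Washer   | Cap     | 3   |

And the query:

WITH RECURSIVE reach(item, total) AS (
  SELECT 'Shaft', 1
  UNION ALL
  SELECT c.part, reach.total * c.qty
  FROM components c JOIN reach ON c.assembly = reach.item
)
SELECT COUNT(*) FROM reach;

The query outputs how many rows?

Base: (Shaft, total=1).
Iteration 1: components of {Shaft} -> Arm = 1*4 = 4, Gizmo = 1*2 = 2, Ring = 1*3 = 3.
Iteration 2: components of {Arm,Gizmo,Ring} -> Housing = 3*5 = 15, Nut = 3*5 = 15, Panel = 2*1 = 2.
Iteration 3: no further components; recursion stops.
Total rows emitted: 7.

7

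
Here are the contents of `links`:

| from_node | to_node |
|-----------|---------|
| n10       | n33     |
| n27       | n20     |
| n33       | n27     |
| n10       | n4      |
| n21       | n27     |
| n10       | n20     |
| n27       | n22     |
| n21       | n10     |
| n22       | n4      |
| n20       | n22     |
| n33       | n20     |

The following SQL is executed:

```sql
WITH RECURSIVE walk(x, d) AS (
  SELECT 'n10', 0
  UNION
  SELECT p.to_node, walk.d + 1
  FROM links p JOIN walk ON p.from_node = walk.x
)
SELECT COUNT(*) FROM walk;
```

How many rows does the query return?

13

Base: (n10, d=0).
Iteration 1: edges from {n10} -> (n20, d=1), (n33, d=1), (n4, d=1).
Iteration 2: edges from {n20,n33,n4} -> (n20, d=2), (n22, d=2), (n27, d=2).
Iteration 3: edges from {n20,n22,n27} -> (n20, d=3), (n22, d=3), (n4, d=3). [UNION drops 1 duplicate row(s)]
Iteration 4: edges from {n20,n22,n4} -> (n22, d=4), (n4, d=4).
Iteration 5: edges from {n22,n4} -> (n4, d=5).
Iteration 6: no outgoing edges from {n4}; recursion stops.
Total rows emitted: 13.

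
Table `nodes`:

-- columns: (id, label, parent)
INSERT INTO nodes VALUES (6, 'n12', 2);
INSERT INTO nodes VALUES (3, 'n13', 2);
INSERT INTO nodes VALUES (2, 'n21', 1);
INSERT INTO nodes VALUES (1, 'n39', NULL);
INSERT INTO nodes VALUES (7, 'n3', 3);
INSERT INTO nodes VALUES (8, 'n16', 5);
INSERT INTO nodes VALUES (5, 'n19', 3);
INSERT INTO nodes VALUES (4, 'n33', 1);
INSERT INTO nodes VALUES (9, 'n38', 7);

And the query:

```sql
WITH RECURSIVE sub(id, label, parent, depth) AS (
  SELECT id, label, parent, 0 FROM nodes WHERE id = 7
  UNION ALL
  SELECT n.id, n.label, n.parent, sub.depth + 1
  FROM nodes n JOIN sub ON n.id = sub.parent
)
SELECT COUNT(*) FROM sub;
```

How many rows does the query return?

4

Base: id=7 (n3), parent=3, depth 0.
Iteration 1: join on id=3 -> n13 (id 3, parent=2, depth 1).
Iteration 2: join on id=2 -> n21 (id 2, parent=1, depth 2).
Iteration 3: join on id=1 -> n39 (id 1, parent=NULL, depth 3).
Iteration 4: parent is NULL; no match; recursion stops.
Total rows emitted: 4.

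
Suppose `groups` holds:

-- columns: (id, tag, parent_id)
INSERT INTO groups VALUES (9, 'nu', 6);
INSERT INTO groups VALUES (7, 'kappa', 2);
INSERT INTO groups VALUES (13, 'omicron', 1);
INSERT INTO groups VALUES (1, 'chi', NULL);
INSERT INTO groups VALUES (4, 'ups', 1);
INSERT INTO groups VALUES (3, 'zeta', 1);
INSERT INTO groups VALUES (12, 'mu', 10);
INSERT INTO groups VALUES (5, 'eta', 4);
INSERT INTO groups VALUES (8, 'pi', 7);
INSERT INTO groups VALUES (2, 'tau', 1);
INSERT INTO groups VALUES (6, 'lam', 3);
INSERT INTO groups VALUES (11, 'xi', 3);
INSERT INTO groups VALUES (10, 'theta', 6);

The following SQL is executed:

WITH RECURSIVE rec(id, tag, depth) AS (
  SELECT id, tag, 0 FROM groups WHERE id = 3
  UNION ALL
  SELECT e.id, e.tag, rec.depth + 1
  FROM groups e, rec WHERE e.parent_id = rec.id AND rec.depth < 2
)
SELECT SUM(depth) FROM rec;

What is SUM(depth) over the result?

6

Base: id=3 (zeta) at depth 0.
Iteration 1: rows with parent_id in {3} -> lam (id 6, depth 1), xi (id 11, depth 1).
Iteration 2: rows with parent_id in {6,11} -> nu (id 9, depth 2), theta (id 10, depth 2).
Iteration 3: depth < 2 fails for all current rows; recursion stops.
SUM(depth) = 0 + 1 + 1 + 2 + 2 = 6.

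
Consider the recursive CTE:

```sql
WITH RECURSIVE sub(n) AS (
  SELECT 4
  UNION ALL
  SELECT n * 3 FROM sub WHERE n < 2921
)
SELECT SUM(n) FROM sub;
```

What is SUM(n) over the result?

Base: n=4.
Iteration 1: 4 < 2921 holds -> n = 4 * 3 = 12.
Iteration 2: 12 < 2921 holds -> n = 12 * 3 = 36.
Iteration 3: 36 < 2921 holds -> n = 36 * 3 = 108.
Iteration 4: 108 < 2921 holds -> n = 108 * 3 = 324.
Iteration 5: 324 < 2921 holds -> n = 324 * 3 = 972.
Iteration 6: 972 < 2921 holds -> n = 972 * 3 = 2916.
Iteration 7: 2916 < 2921 holds -> n = 2916 * 3 = 8748.
Iteration 8: 8748 < 2921 fails; recursion stops.
SUM(n) = 4 + 12 + 36 + 108 + 324 + 972 + 2916 + 8748 = 13120.

13120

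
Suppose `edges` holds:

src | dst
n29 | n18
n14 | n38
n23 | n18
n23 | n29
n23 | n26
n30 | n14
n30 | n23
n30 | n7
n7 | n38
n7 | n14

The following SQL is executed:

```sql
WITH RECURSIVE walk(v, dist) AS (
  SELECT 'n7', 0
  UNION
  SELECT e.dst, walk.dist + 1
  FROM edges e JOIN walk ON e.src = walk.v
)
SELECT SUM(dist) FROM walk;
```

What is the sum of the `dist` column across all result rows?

Base: (n7, dist=0).
Iteration 1: edges from {n7} -> (n14, dist=1), (n38, dist=1).
Iteration 2: edges from {n14,n38} -> (n38, dist=2).
Iteration 3: no outgoing edges from {n38}; recursion stops.
SUM(dist) = 0 + 1 + 1 + 2 = 4.

4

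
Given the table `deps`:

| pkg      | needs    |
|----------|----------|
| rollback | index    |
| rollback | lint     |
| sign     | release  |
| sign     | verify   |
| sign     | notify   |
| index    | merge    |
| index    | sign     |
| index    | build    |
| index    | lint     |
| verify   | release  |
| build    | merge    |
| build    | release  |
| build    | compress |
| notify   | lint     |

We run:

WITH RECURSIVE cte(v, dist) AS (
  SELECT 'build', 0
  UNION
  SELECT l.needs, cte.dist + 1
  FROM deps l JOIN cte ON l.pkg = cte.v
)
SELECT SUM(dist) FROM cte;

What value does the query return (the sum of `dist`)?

Base: (build, dist=0).
Iteration 1: edges from {build} -> (compress, dist=1), (merge, dist=1), (release, dist=1).
Iteration 2: no outgoing edges from {compress,merge,release}; recursion stops.
SUM(dist) = 0 + 1 + 1 + 1 = 3.

3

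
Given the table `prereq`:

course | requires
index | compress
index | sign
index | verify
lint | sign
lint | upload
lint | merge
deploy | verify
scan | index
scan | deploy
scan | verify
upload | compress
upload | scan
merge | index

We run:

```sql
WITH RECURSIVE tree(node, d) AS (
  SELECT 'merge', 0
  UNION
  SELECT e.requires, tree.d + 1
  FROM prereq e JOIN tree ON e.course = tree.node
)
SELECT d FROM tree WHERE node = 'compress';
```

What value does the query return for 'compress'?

2

Base: (merge, d=0).
Iteration 1: edges from {merge} -> (index, d=1).
Iteration 2: edges from {index} -> (compress, d=2), (sign, d=2), (verify, d=2).
Iteration 3: no outgoing edges from {compress,sign,verify}; recursion stops.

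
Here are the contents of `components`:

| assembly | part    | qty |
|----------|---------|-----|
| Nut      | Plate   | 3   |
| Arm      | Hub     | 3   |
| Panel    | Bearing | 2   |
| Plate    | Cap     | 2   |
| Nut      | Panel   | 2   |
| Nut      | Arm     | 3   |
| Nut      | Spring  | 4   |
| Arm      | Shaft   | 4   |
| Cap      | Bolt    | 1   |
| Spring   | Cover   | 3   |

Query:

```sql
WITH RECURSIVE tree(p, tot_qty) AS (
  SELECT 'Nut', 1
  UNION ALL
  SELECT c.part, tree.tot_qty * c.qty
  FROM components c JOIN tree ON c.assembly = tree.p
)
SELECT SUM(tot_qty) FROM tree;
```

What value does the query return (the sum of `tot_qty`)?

Base: (Nut, tot_qty=1).
Iteration 1: components of {Nut} -> Arm = 1*3 = 3, Panel = 1*2 = 2, Plate = 1*3 = 3, Spring = 1*4 = 4.
Iteration 2: components of {Arm,Panel,Plate,Spring} -> Bearing = 2*2 = 4, Cap = 3*2 = 6, Cover = 4*3 = 12, Hub = 3*3 = 9, Shaft = 3*4 = 12.
Iteration 3: components of {Bearing,Cap,Cover,Hub,Shaft} -> Bolt = 6*1 = 6.
Iteration 4: no further components; recursion stops.
SUM(tot_qty) = 1 + 3 + 2 + 4 + 3 + 6 + 4 + 12 + 9 + 12 + 6 = 62.

62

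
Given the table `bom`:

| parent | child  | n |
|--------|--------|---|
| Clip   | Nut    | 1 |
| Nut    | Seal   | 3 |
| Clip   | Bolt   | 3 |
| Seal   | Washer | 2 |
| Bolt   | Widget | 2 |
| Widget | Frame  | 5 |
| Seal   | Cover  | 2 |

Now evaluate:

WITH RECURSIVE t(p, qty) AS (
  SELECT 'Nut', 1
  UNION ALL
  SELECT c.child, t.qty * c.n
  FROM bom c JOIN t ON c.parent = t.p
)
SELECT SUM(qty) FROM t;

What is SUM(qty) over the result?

16

Base: (Nut, qty=1).
Iteration 1: components of {Nut} -> Seal = 1*3 = 3.
Iteration 2: components of {Seal} -> Cover = 3*2 = 6, Washer = 3*2 = 6.
Iteration 3: no further components; recursion stops.
SUM(qty) = 1 + 3 + 6 + 6 = 16.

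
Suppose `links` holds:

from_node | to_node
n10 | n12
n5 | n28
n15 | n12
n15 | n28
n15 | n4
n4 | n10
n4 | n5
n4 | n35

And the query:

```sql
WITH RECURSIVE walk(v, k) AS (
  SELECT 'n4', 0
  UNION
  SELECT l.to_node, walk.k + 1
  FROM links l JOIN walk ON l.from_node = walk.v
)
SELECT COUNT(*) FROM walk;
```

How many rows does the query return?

Base: (n4, k=0).
Iteration 1: edges from {n4} -> (n10, k=1), (n35, k=1), (n5, k=1).
Iteration 2: edges from {n10,n35,n5} -> (n12, k=2), (n28, k=2).
Iteration 3: no outgoing edges from {n12,n28}; recursion stops.
Total rows emitted: 6.

6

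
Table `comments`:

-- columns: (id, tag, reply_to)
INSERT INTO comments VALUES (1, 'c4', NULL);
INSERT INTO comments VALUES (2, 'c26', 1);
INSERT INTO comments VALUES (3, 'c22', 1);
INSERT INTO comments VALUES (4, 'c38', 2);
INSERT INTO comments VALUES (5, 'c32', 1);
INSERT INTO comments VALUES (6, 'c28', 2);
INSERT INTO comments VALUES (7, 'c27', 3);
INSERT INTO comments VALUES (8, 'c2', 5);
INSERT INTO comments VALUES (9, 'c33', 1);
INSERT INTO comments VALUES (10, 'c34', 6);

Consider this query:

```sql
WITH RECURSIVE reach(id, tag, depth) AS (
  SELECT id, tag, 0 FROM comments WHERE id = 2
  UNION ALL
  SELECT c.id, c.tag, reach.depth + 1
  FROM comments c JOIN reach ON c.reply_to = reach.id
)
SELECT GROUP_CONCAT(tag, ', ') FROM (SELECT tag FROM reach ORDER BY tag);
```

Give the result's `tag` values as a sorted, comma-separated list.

Base: id=2 (c26) at depth 0.
Iteration 1: rows with reply_to in {2} -> c38 (id 4, depth 1), c28 (id 6, depth 1).
Iteration 2: rows with reply_to in {4,6} -> c34 (id 10, depth 2).
Iteration 3: no rows with reply_to in {10}; recursion stops.

c26, c28, c34, c38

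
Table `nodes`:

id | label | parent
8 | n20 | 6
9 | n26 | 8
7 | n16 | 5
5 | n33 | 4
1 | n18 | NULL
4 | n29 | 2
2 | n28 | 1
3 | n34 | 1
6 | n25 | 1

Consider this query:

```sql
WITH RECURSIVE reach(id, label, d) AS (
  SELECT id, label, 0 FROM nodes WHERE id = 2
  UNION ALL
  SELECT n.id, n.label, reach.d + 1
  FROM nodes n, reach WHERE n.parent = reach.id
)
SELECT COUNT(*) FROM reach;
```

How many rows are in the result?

Base: id=2 (n28) at d 0.
Iteration 1: rows with parent in {2} -> n29 (id 4, d 1).
Iteration 2: rows with parent in {4} -> n33 (id 5, d 2).
Iteration 3: rows with parent in {5} -> n16 (id 7, d 3).
Iteration 4: no rows with parent in {7}; recursion stops.
Total rows emitted: 4.

4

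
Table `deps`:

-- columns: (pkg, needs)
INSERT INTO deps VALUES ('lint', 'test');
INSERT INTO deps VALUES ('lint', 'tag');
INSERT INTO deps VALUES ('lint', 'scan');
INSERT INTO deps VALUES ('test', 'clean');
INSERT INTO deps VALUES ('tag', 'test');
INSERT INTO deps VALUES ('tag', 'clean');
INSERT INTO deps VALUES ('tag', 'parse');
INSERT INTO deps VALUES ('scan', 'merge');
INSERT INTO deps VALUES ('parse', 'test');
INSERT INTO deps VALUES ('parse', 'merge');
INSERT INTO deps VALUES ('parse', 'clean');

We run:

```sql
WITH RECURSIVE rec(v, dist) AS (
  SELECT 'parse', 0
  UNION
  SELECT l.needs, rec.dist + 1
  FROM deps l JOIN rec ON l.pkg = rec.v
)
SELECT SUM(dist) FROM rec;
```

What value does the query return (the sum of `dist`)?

5

Base: (parse, dist=0).
Iteration 1: edges from {parse} -> (clean, dist=1), (merge, dist=1), (test, dist=1).
Iteration 2: edges from {clean,merge,test} -> (clean, dist=2).
Iteration 3: no outgoing edges from {clean}; recursion stops.
SUM(dist) = 0 + 1 + 1 + 1 + 2 = 5.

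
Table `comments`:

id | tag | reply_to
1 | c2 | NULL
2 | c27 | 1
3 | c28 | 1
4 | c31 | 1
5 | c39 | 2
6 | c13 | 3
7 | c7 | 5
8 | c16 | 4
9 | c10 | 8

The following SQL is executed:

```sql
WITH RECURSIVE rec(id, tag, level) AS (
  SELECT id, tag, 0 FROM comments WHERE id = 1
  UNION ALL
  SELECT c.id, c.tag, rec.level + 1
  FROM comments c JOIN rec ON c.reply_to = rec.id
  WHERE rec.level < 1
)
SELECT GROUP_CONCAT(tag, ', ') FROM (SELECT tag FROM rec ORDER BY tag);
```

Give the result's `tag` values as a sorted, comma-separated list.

Base: id=1 (c2) at level 0.
Iteration 1: rows with reply_to in {1} -> c27 (id 2, level 1), c28 (id 3, level 1), c31 (id 4, level 1).
Iteration 2: level < 1 fails for all current rows; recursion stops.

c2, c27, c28, c31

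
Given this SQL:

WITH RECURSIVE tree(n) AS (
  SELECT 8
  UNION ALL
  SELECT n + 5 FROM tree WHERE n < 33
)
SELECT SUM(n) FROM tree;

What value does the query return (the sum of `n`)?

Base: n=8.
Iteration 1: 8 < 33 holds -> n = 8 + 5 = 13.
Iteration 2: 13 < 33 holds -> n = 13 + 5 = 18.
Iteration 3: 18 < 33 holds -> n = 18 + 5 = 23.
Iteration 4: 23 < 33 holds -> n = 23 + 5 = 28.
Iteration 5: 28 < 33 holds -> n = 28 + 5 = 33.
Iteration 6: 33 < 33 fails; recursion stops.
SUM(n) = 8 + 13 + 18 + 23 + 28 + 33 = 123.

123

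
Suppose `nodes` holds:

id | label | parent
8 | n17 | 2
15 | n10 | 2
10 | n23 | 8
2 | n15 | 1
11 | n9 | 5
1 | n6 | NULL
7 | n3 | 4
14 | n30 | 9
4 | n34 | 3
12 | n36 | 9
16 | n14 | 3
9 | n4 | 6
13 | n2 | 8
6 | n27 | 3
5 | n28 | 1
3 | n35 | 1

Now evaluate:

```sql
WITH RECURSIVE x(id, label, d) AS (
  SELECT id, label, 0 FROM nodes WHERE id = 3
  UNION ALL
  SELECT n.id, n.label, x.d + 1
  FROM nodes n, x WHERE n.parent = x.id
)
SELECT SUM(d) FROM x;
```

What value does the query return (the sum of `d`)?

13

Base: id=3 (n35) at d 0.
Iteration 1: rows with parent in {3} -> n34 (id 4, d 1), n27 (id 6, d 1), n14 (id 16, d 1).
Iteration 2: rows with parent in {4,6,16} -> n3 (id 7, d 2), n4 (id 9, d 2).
Iteration 3: rows with parent in {7,9} -> n36 (id 12, d 3), n30 (id 14, d 3).
Iteration 4: no rows with parent in {12,14}; recursion stops.
SUM(d) = 0 + 1 + 1 + 1 + 2 + 2 + 3 + 3 = 13.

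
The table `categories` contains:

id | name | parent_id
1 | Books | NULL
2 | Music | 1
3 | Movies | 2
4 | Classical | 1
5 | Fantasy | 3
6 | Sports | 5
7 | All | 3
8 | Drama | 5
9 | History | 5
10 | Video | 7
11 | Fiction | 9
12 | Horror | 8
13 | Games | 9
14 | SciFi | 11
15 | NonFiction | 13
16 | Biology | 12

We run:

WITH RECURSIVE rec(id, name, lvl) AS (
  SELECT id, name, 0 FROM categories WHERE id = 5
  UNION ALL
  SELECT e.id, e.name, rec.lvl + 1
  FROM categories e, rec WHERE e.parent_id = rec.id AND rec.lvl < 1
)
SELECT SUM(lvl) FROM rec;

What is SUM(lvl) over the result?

Base: id=5 (Fantasy) at lvl 0.
Iteration 1: rows with parent_id in {5} -> Sports (id 6, lvl 1), Drama (id 8, lvl 1), History (id 9, lvl 1).
Iteration 2: lvl < 1 fails for all current rows; recursion stops.
SUM(lvl) = 0 + 1 + 1 + 1 = 3.

3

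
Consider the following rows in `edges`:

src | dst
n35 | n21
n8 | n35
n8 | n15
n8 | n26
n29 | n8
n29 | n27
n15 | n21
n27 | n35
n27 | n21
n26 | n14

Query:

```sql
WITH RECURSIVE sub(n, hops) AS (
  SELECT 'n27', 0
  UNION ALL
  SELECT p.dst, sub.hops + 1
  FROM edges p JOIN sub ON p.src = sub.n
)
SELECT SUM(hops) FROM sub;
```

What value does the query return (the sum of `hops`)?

4

Base: (n27, hops=0).
Iteration 1: edges from {n27} -> (n21, hops=1), (n35, hops=1).
Iteration 2: edges from {n21,n35} -> (n21, hops=2).
Iteration 3: no outgoing edges from {n21}; recursion stops.
SUM(hops) = 0 + 1 + 1 + 2 = 4.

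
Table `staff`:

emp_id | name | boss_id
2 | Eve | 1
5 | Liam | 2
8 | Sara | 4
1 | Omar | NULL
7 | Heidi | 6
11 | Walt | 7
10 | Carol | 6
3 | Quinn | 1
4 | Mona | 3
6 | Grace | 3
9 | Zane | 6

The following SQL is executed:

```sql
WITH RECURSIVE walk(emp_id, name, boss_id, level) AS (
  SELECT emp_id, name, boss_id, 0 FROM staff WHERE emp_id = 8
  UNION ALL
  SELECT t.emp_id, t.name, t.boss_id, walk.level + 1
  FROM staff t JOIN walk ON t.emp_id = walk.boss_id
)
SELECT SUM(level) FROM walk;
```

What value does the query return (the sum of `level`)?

Base: emp_id=8 (Sara), boss_id=4, level 0.
Iteration 1: join on emp_id=4 -> Mona (id 4, boss_id=3, level 1).
Iteration 2: join on emp_id=3 -> Quinn (id 3, boss_id=1, level 2).
Iteration 3: join on emp_id=1 -> Omar (id 1, boss_id=NULL, level 3).
Iteration 4: boss_id is NULL; no match; recursion stops.
SUM(level) = 0 + 1 + 2 + 3 = 6.

6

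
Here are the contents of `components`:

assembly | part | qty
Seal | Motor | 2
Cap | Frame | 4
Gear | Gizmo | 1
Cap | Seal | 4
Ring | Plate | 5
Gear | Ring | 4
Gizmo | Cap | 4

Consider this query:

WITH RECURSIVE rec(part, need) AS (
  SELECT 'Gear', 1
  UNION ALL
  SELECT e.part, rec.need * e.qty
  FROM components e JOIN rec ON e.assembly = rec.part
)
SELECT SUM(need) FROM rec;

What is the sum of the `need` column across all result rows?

Base: (Gear, need=1).
Iteration 1: components of {Gear} -> Gizmo = 1*1 = 1, Ring = 1*4 = 4.
Iteration 2: components of {Gizmo,Ring} -> Cap = 1*4 = 4, Plate = 4*5 = 20.
Iteration 3: components of {Cap,Plate} -> Frame = 4*4 = 16, Seal = 4*4 = 16.
Iteration 4: components of {Frame,Seal} -> Motor = 16*2 = 32.
Iteration 5: no further components; recursion stops.
SUM(need) = 1 + 1 + 4 + 4 + 20 + 16 + 16 + 32 = 94.

94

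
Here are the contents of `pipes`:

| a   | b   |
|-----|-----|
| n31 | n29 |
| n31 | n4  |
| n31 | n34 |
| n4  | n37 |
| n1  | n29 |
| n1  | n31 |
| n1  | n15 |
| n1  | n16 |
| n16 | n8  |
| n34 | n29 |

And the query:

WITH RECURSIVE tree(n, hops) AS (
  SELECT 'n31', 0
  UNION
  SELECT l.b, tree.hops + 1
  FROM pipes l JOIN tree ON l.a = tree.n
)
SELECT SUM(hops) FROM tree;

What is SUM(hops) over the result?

Base: (n31, hops=0).
Iteration 1: edges from {n31} -> (n29, hops=1), (n34, hops=1), (n4, hops=1).
Iteration 2: edges from {n29,n34,n4} -> (n29, hops=2), (n37, hops=2).
Iteration 3: no outgoing edges from {n29,n37}; recursion stops.
SUM(hops) = 0 + 1 + 1 + 1 + 2 + 2 = 7.

7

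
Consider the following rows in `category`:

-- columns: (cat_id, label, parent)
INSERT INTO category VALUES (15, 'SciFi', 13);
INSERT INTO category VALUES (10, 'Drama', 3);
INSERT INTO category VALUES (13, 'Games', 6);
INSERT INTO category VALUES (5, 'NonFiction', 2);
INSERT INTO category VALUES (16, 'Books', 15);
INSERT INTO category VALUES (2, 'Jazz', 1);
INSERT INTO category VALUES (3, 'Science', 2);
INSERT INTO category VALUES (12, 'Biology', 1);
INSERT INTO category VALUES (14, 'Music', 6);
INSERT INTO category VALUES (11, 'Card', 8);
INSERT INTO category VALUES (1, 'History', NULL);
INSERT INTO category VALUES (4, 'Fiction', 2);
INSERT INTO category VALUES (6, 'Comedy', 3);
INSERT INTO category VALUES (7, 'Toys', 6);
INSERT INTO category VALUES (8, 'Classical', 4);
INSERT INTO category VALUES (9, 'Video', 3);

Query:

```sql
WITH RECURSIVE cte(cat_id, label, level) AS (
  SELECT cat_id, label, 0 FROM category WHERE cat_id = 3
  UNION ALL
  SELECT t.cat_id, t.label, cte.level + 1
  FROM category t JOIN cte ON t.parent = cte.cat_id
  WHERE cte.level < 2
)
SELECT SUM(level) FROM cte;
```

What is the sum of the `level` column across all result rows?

9

Base: cat_id=3 (Science) at level 0.
Iteration 1: rows with parent in {3} -> Comedy (id 6, level 1), Video (id 9, level 1), Drama (id 10, level 1).
Iteration 2: rows with parent in {6,9,10} -> Toys (id 7, level 2), Games (id 13, level 2), Music (id 14, level 2).
Iteration 3: level < 2 fails for all current rows; recursion stops.
SUM(level) = 0 + 1 + 1 + 1 + 2 + 2 + 2 = 9.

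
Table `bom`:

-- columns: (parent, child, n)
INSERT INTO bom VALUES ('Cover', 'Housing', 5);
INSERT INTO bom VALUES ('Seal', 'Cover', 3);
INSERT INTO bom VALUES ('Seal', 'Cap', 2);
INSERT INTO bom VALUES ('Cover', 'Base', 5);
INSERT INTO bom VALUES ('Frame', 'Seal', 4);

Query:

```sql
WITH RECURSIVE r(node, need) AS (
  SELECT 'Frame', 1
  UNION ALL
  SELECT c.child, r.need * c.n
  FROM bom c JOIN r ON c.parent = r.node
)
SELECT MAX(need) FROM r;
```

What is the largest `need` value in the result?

Base: (Frame, need=1).
Iteration 1: components of {Frame} -> Seal = 1*4 = 4.
Iteration 2: components of {Seal} -> Cap = 4*2 = 8, Cover = 4*3 = 12.
Iteration 3: components of {Cap,Cover} -> Base = 12*5 = 60, Housing = 12*5 = 60.
Iteration 4: no further components; recursion stops.
need values: 1, 4, 8, 12, 60, 60; the maximum is 60.

60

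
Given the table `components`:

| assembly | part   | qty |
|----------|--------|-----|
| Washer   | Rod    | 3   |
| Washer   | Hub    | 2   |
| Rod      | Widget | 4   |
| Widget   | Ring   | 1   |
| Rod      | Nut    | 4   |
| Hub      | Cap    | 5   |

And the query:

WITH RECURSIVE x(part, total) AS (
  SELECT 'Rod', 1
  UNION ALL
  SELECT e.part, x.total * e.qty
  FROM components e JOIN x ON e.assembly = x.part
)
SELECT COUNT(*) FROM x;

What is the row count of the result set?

Base: (Rod, total=1).
Iteration 1: components of {Rod} -> Nut = 1*4 = 4, Widget = 1*4 = 4.
Iteration 2: components of {Nut,Widget} -> Ring = 4*1 = 4.
Iteration 3: no further components; recursion stops.
Total rows emitted: 4.

4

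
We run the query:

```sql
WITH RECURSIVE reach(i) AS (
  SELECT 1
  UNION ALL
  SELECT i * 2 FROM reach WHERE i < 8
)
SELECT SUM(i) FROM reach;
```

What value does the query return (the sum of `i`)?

15

Base: i=1.
Iteration 1: 1 < 8 holds -> i = 1 * 2 = 2.
Iteration 2: 2 < 8 holds -> i = 2 * 2 = 4.
Iteration 3: 4 < 8 holds -> i = 4 * 2 = 8.
Iteration 4: 8 < 8 fails; recursion stops.
SUM(i) = 1 + 2 + 4 + 8 = 15.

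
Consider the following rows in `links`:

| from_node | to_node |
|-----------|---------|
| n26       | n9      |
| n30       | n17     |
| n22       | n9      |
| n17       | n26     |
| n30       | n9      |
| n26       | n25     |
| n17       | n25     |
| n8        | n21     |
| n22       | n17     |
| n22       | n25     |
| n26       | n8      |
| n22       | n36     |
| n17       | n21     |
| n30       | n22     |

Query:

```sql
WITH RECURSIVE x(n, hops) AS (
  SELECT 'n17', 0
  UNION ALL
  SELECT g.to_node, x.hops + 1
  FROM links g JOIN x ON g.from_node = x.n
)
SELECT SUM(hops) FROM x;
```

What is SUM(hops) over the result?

12

Base: (n17, hops=0).
Iteration 1: edges from {n17} -> (n21, hops=1), (n25, hops=1), (n26, hops=1).
Iteration 2: edges from {n21,n25,n26} -> (n25, hops=2), (n8, hops=2), (n9, hops=2).
Iteration 3: edges from {n25,n8,n9} -> (n21, hops=3).
Iteration 4: no outgoing edges from {n21}; recursion stops.
SUM(hops) = 0 + 1 + 1 + 1 + 2 + 2 + 2 + 3 = 12.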